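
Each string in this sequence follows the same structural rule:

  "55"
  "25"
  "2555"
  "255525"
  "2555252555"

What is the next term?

This is a Fibonacci-style word recurrence s(k) = s(k−1)·s(k−2): e.g. 25·55 = 2555.
The next term joins 2555252555 and 255525.

2555252555255525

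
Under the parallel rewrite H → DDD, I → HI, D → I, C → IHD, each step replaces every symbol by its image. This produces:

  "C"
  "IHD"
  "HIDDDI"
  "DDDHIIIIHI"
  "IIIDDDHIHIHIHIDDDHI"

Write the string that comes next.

Applying the rule to each of the 19 symbols of IIIDDDHIHIHIHIDDDHI gives the pieces HI HI HI I I I DDD HI DDD HI DDD HI DDD HI I I I DDD HI, which concatenate to the answer.

HIHIHIIIIDDDHIDDDHIDDDHIDDDHIIIIDDDHI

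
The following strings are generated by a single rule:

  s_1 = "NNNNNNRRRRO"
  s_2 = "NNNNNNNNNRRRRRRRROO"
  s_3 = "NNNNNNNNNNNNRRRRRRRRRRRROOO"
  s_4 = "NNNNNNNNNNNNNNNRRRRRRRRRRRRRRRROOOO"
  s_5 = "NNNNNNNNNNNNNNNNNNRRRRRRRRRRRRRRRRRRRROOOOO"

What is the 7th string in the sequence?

Reading off run lengths: N runs 6, 9, 12, 15, 18; R runs 4, 8, 12, 16, 20; O runs 1, 2, 3, 4, 5 — each is linear in n (n = 1, 2, …).
Setting n = 7 gives 24, 28, 7 characters in each block.

NNNNNNNNNNNNNNNNNNNNNNNNRRRRRRRRRRRRRRRRRRRRRRRRRRRROOOOOOO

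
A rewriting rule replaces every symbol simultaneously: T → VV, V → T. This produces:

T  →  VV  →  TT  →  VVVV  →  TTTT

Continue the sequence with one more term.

Rewriting each symbol of TTTT: T→VV, T→VV, T→VV, T→VV, which concatenates to VV VV VV VV.

VVVVVVVV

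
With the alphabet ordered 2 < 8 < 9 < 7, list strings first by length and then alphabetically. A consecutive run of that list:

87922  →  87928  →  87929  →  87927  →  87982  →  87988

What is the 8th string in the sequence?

87987

Continuing the enumeration 2 steps past 87988: 87988 → 87989 → (answer).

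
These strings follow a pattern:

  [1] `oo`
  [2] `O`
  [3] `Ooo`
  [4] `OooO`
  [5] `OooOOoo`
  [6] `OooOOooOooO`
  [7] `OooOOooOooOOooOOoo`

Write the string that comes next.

OooOOooOooOOooOOooOooOOooOooO

This is a Fibonacci-style word recurrence s(k) = s(k−1)·s(k−2): e.g. O·oo = Ooo.
The next term joins OooOOooOooOOooOOoo and OooOOooOooO.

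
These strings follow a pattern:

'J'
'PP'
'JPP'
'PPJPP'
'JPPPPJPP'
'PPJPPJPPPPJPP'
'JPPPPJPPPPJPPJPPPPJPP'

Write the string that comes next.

This is a Fibonacci-style word recurrence s(k) = s(k−2)·s(k−1): e.g. J·PP = JPP.
So term 8 is PPJPPJPPPPJPP·JPPPPJPPPPJPPJPPPPJPP.

PPJPPJPPPPJPPJPPPPJPPPPJPPJPPPPJPP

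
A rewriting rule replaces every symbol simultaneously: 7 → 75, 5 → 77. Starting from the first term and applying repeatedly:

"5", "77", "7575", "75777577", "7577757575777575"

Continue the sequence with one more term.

Rewriting the 16 symbols of 7577757575777575 one by one yields 75 77 75 75 75 77 75 77 75 77 75 75 75 77 75 77; concatenated:

75777575757775777577757575777577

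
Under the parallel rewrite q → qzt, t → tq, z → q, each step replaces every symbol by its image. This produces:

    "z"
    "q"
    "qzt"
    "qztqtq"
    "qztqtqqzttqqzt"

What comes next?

qztqtqqzttqqztqztqtqtqqztqztqtq

Replace each of the 14 characters of qztqtqqzttqqzt in place — qzt q tq qzt tq qzt qzt q tq tq qzt qzt q tq — and concatenate.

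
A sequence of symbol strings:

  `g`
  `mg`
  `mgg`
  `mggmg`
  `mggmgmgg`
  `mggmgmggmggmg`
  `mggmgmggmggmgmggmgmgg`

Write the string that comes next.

mggmgmggmggmgmggmgmggmggmgmggmggmg

This is a Fibonacci-style word recurrence s(k) = s(k−1)·s(k−2): e.g. mg·g = mgg.
The next term joins mggmgmggmggmgmggmgmgg and mggmgmggmggmg.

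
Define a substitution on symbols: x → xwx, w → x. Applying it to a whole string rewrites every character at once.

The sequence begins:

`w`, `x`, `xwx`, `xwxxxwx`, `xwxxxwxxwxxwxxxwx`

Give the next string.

Replace each of the 17 characters of xwxxxwxxwxxwxxxwx in place — xwx x xwx xwx xwx x xwx xwx x xwx xwx x xwx xwx xwx x xwx — and concatenate.

xwxxxwxxwxxwxxxwxxwxxxwxxwxxxwxxwxxwxxxwx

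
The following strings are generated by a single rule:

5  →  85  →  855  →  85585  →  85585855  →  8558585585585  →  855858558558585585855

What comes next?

From term 3 onward, concatenate the last term with the second-to-last: 85·5 = 855, 855·85 = 85585, …
So term 8 is 855858558558585585855·8558585585585.

8558585585585855858558558585585585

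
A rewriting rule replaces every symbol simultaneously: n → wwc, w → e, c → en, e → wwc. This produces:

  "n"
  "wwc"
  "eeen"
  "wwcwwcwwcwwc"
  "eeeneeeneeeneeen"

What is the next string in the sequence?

Rewriting the 16 symbols of eeeneeeneeeneeen one by one yields wwc wwc wwc wwc wwc wwc wwc wwc wwc wwc wwc wwc wwc wwc wwc wwc; concatenated:

wwcwwcwwcwwcwwcwwcwwcwwcwwcwwcwwcwwcwwcwwcwwcwwc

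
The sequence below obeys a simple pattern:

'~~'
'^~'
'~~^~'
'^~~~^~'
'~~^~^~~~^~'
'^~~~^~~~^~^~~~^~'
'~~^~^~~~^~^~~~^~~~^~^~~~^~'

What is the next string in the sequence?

Each term (from the third on) is the two preceding terms concatenated in order: term 3 = ~~·^~ = ~~^~.
Continuing: ^~~~^~~~^~^~~~^~ · ~~^~^~~~^~^~~~^~~~^~^~~~^~ gives term 8.

^~~~^~~~^~^~~~^~~~^~^~~~^~^~~~^~~~^~^~~~^~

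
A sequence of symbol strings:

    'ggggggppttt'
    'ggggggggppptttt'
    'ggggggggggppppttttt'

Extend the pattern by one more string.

Each string has the form g^{2n+2} p^{n} t^{n+1}, where the shown terms are n = 2, 3, 4.
For the next term, n = 5, so the run lengths are 12, 5, 6.

ggggggggggggppppptttttt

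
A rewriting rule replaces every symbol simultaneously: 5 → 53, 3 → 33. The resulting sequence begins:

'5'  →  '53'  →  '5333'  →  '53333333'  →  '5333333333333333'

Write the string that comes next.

53333333333333333333333333333333

Applying the rule to each of the 16 symbols of 5333333333333333 gives the pieces 53 33 33 33 33 33 33 33 33 33 33 33 33 33 33 33, which concatenate to the answer.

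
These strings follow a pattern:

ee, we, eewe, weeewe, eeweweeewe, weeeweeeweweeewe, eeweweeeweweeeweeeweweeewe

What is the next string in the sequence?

This is a Fibonacci-style word recurrence s(k) = s(k−2)·s(k−1): e.g. ee·we = eewe.
Continuing: weeeweeeweweeewe · eeweweeeweweeeweeeweweeewe gives term 8.

weeeweeeweweeeweeeweweeeweweeeweeeweweeewe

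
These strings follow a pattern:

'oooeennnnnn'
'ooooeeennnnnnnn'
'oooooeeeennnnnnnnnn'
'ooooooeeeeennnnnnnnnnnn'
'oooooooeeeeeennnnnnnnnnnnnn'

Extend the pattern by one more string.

Reading off run lengths: o runs 3, 4, 5, 6, 7; e runs 2, 3, 4, 5, 6; n runs 6, 8, 10, 12, 14 — each is linear in n, where the shown terms are n = 3, 4, 5, 6, 7.
At n = 8 the blocks have lengths 8, 7, 16.

ooooooooeeeeeeennnnnnnnnnnnnnnn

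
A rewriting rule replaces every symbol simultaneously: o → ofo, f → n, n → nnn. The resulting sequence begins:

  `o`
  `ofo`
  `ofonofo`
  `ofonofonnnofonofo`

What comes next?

Rewriting the 17 symbols of ofonofonnnofonofo one by one yields ofo n ofo nnn ofo n ofo nnn nnn nnn ofo n ofo nnn ofo n ofo; concatenated:

ofonofonnnofonofonnnnnnnnnofonofonnnofonofo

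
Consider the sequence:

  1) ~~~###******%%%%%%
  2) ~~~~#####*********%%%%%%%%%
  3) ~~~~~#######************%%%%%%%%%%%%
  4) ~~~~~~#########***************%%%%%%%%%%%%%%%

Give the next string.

~~~~~~~###########******************%%%%%%%%%%%%%%%%%%

Term n consists of n+1 ~'s, followed by 2n-1 #'s, followed by 3n *'s, followed by 3n %'s, where the shown terms are n = 2, 3, 4, 5.
Setting n = 6 gives 7, 11, 18, 18 characters in each block.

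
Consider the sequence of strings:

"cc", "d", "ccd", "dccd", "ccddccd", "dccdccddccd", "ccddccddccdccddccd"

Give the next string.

dccdccddccdccddccddccdccddccd

From term 3 onward, concatenate the second-to-last term with the last: cc·d = ccd, d·ccd = dccd, …
So term 8 is dccdccddccd·ccddccddccdccddccd.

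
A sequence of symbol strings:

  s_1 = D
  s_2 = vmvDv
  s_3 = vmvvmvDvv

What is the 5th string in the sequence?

Every step adds vmv to the front and v to the end of the previous string.
From vmvvmvDvv, 2 further steps: vmvvmvDvv → vmvvmvvmvDvvv → (answer).

vmvvmvvmvvmvDvvvv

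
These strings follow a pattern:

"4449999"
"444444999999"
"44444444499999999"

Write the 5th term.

Reading off run lengths: 4 runs 3, 6, 9; 9 runs 4, 6, 8 — each is linear in n (n = 1, 2, …).
At n = 5 the blocks have lengths 15, 12.

444444444444444999999999999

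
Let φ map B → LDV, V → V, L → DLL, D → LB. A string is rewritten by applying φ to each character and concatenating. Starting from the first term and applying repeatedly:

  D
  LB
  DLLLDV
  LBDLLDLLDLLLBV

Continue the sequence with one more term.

Rewriting the 14 symbols of LBDLLDLLDLLLBV one by one yields DLL LDV LB DLL DLL LB DLL DLL LB DLL DLL DLL LDV V; concatenated:

DLLLDVLBDLLDLLLBDLLDLLLBDLLDLLDLLLDVV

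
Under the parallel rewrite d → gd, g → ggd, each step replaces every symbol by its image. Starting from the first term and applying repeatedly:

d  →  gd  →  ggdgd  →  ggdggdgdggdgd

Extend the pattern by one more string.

φ(ggdggdgdggdgd) expands symbol-by-symbol to ggd ggd gd ggd ggd gd ggd gd ggd ggd gd ggd gd; joining the 13 pieces gives the next term.

ggdggdgdggdggdgdggdgdggdggdgdggdgd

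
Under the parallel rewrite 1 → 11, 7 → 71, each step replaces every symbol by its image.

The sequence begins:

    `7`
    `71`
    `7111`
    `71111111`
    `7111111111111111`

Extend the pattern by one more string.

Replace each of the 16 characters of 7111111111111111 in place — 71 11 11 11 11 11 11 11 11 11 11 11 11 11 11 11 — and concatenate.

71111111111111111111111111111111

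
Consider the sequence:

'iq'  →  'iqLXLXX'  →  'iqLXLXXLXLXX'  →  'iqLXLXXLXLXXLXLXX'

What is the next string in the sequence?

Every step adds LXLXX to the end: s(k+1) = s(k)·LXLXX.
Applying this once more to iqLXLXXLXLXXLXLXX:

iqLXLXXLXLXXLXLXXLXLXX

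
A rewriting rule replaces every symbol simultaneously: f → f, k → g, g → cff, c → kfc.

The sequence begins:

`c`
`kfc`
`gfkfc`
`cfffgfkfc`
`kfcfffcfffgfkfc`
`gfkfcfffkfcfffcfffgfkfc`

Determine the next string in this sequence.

Replace each of the 23 characters of gfkfcfffkfcfffcfffgfkfc in place — cff f g f kfc f f f g f kfc f f f kfc f f f cff f g f kfc — and concatenate.

cfffgfkfcfffgfkfcfffkfcfffcfffgfkfc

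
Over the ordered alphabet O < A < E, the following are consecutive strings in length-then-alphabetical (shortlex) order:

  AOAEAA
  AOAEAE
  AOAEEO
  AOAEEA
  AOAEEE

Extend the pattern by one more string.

AOEOOO

The successor of AOAEEE increments the rightmost position that isn't already E and resets every position after it to O.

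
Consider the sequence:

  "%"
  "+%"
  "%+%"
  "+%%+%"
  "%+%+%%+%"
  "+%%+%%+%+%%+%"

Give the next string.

This is a Fibonacci-style word recurrence s(k) = s(k−2)·s(k−1): e.g. %·+% = %+%.
So term 7 is %+%+%%+%·+%%+%%+%+%%+%.

%+%+%%+%+%%+%%+%+%%+%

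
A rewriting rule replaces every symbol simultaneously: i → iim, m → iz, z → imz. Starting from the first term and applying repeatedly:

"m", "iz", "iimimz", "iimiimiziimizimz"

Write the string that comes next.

iimiimiziimiimiziimimziimiimiziimimziimizimz

Applying the rule to each of the 16 symbols of iimiimiziimizimz gives the pieces iim iim iz iim iim iz iim imz iim iim iz iim imz iim iz imz, which concatenate to the answer.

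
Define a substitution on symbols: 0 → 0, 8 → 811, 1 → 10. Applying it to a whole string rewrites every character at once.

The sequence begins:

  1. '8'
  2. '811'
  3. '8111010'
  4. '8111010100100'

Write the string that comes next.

811101010010010001000

Replace each of the 13 characters of 8111010100100 in place — 811 10 10 10 0 10 0 10 0 0 10 0 0 — and concatenate.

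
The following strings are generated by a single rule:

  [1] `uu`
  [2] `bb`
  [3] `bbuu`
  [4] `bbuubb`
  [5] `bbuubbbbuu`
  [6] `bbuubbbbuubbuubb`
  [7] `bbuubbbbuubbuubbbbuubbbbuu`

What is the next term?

bbuubbbbuubbuubbbbuubbbbuubbuubbbbuubbuubb

From term 3 onward, concatenate the last term with the second-to-last: bb·uu = bbuu, bbuu·bb = bbuubb, …
The next term joins bbuubbbbuubbuubbbbuubbbbuu and bbuubbbbuubbuubb.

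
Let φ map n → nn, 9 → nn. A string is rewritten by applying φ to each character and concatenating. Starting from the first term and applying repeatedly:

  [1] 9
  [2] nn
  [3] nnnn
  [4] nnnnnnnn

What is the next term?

nnnnnnnnnnnnnnnn

Expanding nnnnnnnn: n→nn, n→nn, n→nn, n→nn, n→nn, n→nn, n→nn, n→nn. Concatenated: nn nn nn nn nn nn nn nn.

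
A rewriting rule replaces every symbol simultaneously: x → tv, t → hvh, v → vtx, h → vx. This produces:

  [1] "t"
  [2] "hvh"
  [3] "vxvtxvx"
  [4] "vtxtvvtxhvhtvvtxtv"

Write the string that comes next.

vtxhvhtvhvhvtxvtxhvhtvvxvtxvxhvhvtxvtxhvhtvhvhvtx

φ(vtxtvvtxhvhtvvtxtv) expands symbol-by-symbol to vtx hvh tv hvh vtx vtx hvh tv vx vtx vx hvh vtx vtx hvh tv hvh vtx; joining the 18 pieces gives the next term.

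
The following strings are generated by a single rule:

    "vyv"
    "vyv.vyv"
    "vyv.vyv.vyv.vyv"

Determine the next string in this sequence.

vyv.vyv.vyv.vyv.vyv.vyv.vyv.vyv

s(k+1) = s(k)·.·s(k) — each term doubles the last with '.' between the halves.
One more doubling of vyv.vyv.vyv.vyv gives the answer.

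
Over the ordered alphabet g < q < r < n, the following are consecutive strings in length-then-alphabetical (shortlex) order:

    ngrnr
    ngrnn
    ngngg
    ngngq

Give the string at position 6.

ngngn

Continuing the enumeration 2 steps past ngngq: ngngq → ngngr → (answer).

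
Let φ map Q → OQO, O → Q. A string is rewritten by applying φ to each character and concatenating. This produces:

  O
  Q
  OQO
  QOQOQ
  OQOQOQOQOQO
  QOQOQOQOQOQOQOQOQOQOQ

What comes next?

Applying the rule to each of the 21 symbols of QOQOQOQOQOQOQOQOQOQOQ gives the pieces OQO Q OQO Q OQO Q OQO Q OQO Q OQO Q OQO Q OQO Q OQO Q OQO Q OQO, which concatenate to the answer.

OQOQOQOQOQOQOQOQOQOQOQOQOQOQOQOQOQOQOQOQOQO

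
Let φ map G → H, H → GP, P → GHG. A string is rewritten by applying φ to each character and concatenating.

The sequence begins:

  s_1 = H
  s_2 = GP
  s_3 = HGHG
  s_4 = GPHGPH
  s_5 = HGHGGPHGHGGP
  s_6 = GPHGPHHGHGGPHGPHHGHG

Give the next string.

HGHGGPHGHGGPGPHGPHHGHGGPHGHGGPGPHGPH

Replace each of the 20 characters of GPHGPHHGHGGPHGPHHGHG in place — H GHG GP H GHG GP GP H GP H H GHG GP H GHG GP GP H GP H — and concatenate.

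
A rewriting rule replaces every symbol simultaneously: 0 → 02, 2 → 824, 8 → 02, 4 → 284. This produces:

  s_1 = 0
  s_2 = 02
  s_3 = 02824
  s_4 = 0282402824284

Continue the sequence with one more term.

Replace each of the 13 characters of 0282402824284 in place — 02 824 02 824 284 02 824 02 824 284 824 02 284 — and concatenate.

0282402824284028240282428482402284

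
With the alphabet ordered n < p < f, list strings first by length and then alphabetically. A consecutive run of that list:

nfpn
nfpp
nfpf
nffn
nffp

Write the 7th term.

Advancing 2 positions from nffp through nffp → nfff reaches term 7.

pnnn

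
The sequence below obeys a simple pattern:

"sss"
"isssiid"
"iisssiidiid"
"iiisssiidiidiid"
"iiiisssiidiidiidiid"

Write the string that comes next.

iiiiisssiidiidiidiidiid

Every step adds i to the front and iid to the end of the previous string.
One more step from iiiisssiidiidiidiid gives the answer.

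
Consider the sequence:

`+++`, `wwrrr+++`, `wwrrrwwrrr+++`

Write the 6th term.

wwrrrwwrrrwwrrrwwrrrwwrrr+++

Every step adds wwrrr at the front: s(k+1) = wwrrr·s(k).
From wwrrrwwrrr+++, 3 further steps: wwrrrwwrrr+++ → wwrrrwwrrrwwrrr+++ → wwrrrwwrrrwwrrrwwrrr+++ → (answer).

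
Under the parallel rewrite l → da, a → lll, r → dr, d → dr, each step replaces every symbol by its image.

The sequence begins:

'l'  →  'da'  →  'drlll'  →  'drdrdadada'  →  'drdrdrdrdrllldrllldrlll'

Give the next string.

drdrdrdrdrdrdrdrdrdrdadadadrdrdadadadrdrdadada

Applying the rule to each of the 23 symbols of drdrdrdrdrllldrllldrlll gives the pieces dr dr dr dr dr dr dr dr dr dr da da da dr dr da da da dr dr da da da, which concatenate to the answer.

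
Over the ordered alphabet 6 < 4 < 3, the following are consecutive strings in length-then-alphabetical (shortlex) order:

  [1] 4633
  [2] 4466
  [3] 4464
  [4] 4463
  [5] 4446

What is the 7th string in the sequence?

Stepping forward 2 times from 4446: 4446 → 4444, then the target.

4443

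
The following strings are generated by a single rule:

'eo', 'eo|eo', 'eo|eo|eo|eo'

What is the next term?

s(k+1) = s(k)·|·s(k) — each term doubles the last with '|' between the halves.
Doubling eo|eo|eo|eo with '|' between the halves:

eo|eo|eo|eo|eo|eo|eo|eo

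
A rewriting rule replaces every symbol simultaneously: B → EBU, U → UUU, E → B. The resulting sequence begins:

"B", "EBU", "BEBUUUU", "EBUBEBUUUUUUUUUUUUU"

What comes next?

BEBUUUUEBUBEBUUUUUUUUUUUUUUUUUUUUUUUUUUUUUUUUUUUUUUUU

Applying the rule to each of the 19 symbols of EBUBEBUUUUUUUUUUUUU gives the pieces B EBU UUU EBU B EBU UUU UUU UUU UUU UUU UUU UUU UUU UUU UUU UUU UUU UUU, which concatenate to the answer.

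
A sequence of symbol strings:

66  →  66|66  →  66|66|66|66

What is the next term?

s(k+1) = s(k)·|·s(k) — each term doubles the last with '|' between the halves.
Doubling 66|66|66|66 with '|' between the halves:

66|66|66|66|66|66|66|66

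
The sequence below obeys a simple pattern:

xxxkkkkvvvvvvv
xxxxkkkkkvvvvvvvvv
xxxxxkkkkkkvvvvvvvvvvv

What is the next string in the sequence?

Each string has the form x^{n} k^{n+1} v^{2n+1}, where the shown terms are n = 3, 4, 5.
Setting n = 6 gives 6, 7, 13 characters in each block.

xxxxxxkkkkkkkvvvvvvvvvvvvv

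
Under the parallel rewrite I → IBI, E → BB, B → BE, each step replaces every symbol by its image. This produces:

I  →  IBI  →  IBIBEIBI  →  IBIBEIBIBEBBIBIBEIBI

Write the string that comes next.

Rewriting the 20 symbols of IBIBEIBIBEBBIBIBEIBI one by one yields IBI BE IBI BE BB IBI BE IBI BE BB BE BE IBI BE IBI BE BB IBI BE IBI; concatenated:

IBIBEIBIBEBBIBIBEIBIBEBBBEBEIBIBEIBIBEBBIBIBEIBI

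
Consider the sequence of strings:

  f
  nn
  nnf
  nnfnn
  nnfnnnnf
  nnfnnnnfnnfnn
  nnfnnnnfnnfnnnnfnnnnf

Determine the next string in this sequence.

nnfnnnnfnnfnnnnfnnnnfnnfnnnnfnnfnn

From term 3 onward, concatenate the last term with the second-to-last: nn·f = nnf, nnf·nn = nnfnn, …
So term 8 is nnfnnnnfnnfnnnnfnnnnf·nnfnnnnfnnfnn.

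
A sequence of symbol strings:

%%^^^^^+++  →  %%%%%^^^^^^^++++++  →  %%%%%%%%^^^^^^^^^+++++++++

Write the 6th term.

The n-th term is 3n-1 %'s then 2n+3 ^'s then 3n +'s (n = 1, 2, …).
At n = 6 the blocks have lengths 17, 15, 18.

%%%%%%%%%%%%%%%%%^^^^^^^^^^^^^^^++++++++++++++++++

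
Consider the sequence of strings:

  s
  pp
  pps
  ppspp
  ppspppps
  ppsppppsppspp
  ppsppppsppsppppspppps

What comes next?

ppsppppsppsppppsppppsppsppppsppspp

This is a Fibonacci-style word recurrence s(k) = s(k−1)·s(k−2): e.g. pp·s = pps.
The next term joins ppsppppsppsppppspppps and ppsppppsppspp.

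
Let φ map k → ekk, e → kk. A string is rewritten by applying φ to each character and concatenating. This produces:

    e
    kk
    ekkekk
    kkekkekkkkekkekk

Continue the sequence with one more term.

ekkekkkkekkekkkkekkekkekkekkkkekkekkkkekkekk

Replace each of the 16 characters of kkekkekkkkekkekk in place — ekk ekk kk ekk ekk kk ekk ekk ekk ekk kk ekk ekk kk ekk ekk — and concatenate.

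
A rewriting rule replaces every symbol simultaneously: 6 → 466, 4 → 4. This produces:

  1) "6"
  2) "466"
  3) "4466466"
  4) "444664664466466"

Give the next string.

Replace each of the 15 characters of 444664664466466 in place — 4 4 4 466 466 4 466 466 4 4 466 466 4 466 466 — and concatenate.

4444664664466466444664664466466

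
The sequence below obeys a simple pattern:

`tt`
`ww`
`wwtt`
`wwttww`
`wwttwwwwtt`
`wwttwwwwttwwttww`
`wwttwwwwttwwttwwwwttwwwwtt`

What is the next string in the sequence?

wwttwwwwttwwttwwwwttwwwwttwwttwwwwttwwttww

Each term (from the third on) is the previous term followed by the one before it: term 3 = ww·tt = wwtt.
Continuing: wwttwwwwttwwttwwwwttwwwwtt · wwttwwwwttwwttww gives term 8.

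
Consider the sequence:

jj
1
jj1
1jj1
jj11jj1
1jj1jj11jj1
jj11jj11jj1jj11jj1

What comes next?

1jj1jj11jj1jj11jj11jj1jj11jj1

This is a Fibonacci-style word recurrence s(k) = s(k−2)·s(k−1): e.g. jj·1 = jj1.
Continuing: 1jj1jj11jj1 · jj11jj11jj1jj11jj1 gives term 8.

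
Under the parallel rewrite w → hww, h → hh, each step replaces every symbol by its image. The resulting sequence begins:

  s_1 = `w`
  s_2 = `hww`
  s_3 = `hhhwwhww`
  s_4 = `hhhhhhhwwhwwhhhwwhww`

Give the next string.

hhhhhhhhhhhhhhhwwhwwhhhwwhwwhhhhhhhwwhwwhhhwwhww

φ(hhhhhhhwwhwwhhhwwhww) expands symbol-by-symbol to hh hh hh hh hh hh hh hww hww hh hww hww hh hh hh hww hww hh hww hww; joining the 20 pieces gives the next term.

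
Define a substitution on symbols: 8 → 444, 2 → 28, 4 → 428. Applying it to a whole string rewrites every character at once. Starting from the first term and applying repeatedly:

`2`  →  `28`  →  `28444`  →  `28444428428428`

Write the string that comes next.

Applying the rule to each of the 14 symbols of 28444428428428 gives the pieces 28 444 428 428 428 428 28 444 428 28 444 428 28 444, which concatenate to the answer.

28444428428428428284444282844442828444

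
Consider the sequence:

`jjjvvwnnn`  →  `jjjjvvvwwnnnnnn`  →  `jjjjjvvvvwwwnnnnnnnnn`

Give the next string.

jjjjjjvvvvvwwwwnnnnnnnnnnnn

Reading off run lengths: j runs 3, 4, 5; v runs 2, 3, 4; w runs 1, 2, 3; n runs 3, 6, 9 — each is linear in n (n = 1, 2, …).
For the next term, n = 4, so the run lengths are 6, 5, 4, 12.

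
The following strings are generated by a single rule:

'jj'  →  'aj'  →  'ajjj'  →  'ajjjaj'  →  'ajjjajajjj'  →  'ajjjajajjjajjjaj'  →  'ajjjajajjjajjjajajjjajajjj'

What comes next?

ajjjajajjjajjjajajjjajajjjajjjajajjjajjjaj

This is a Fibonacci-style word recurrence s(k) = s(k−1)·s(k−2): e.g. aj·jj = ajjj.
Continuing: ajjjajajjjajjjajajjjajajjj · ajjjajajjjajjjaj gives term 8.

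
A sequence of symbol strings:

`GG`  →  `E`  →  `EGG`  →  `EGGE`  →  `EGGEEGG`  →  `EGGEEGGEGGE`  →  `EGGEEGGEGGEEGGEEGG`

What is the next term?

EGGEEGGEGGEEGGEEGGEGGEEGGEGGE

Each term (from the third on) is the previous term followed by the one before it: term 3 = E·GG = EGG.
The next term joins EGGEEGGEGGEEGGEEGG and EGGEEGGEGGE.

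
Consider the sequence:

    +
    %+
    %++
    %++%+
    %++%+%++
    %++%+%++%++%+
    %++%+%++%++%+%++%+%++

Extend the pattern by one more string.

%++%+%++%++%+%++%+%++%++%+%++%++%+

Each term (from the third on) is the previous term followed by the one before it: term 3 = %+·+ = %++.
The next term joins %++%+%++%++%+%++%+%++ and %++%+%++%++%+.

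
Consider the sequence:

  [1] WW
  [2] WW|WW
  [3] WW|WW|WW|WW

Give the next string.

Each string is two copies of the previous one joined by '|'.
One more doubling of WW|WW|WW|WW gives the answer.

WW|WW|WW|WW|WW|WW|WW|WW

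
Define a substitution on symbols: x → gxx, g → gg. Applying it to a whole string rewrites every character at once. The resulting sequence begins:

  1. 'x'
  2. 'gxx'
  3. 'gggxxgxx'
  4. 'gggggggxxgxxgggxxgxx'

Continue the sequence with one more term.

Replace each of the 20 characters of gggggggxxgxxgggxxgxx in place — gg gg gg gg gg gg gg gxx gxx gg gxx gxx gg gg gg gxx gxx gg gxx gxx — and concatenate.

gggggggggggggggxxgxxgggxxgxxgggggggxxgxxgggxxgxx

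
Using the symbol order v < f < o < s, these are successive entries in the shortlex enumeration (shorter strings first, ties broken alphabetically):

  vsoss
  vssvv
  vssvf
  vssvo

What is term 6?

Continuing the enumeration 2 steps past vssvo: vssvo → vssvs → (answer).

vssfv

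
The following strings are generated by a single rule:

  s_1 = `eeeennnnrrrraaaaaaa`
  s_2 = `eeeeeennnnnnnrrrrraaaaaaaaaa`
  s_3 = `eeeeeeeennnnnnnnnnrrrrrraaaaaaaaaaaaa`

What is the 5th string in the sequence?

Each string has the form e^{2n} n^{3n-2} r^{n+2} a^{3n+1}, where the shown terms are n = 2, 3, 4.
At n = 6 the blocks have lengths 12, 16, 8, 19.

eeeeeeeeeeeennnnnnnnnnnnnnnnrrrrrrrraaaaaaaaaaaaaaaaaaa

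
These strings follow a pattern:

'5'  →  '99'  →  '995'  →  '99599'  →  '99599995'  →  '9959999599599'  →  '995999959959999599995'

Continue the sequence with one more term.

9959999599599995999959959999599599

From term 3 onward, concatenate the last term with the second-to-last: 99·5 = 995, 995·99 = 99599, …
Continuing: 995999959959999599995 · 9959999599599 gives term 8.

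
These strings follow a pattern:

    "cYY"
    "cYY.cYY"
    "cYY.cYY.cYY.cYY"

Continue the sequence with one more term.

cYY.cYY.cYY.cYY.cYY.cYY.cYY.cYY

Each string is two copies of the previous one joined by '.'.
One more doubling of cYY.cYY.cYY.cYY gives the answer.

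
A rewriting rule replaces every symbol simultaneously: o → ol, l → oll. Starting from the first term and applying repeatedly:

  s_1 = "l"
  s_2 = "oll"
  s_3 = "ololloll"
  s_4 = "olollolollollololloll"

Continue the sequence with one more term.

Rewriting the 21 symbols of olollolollollololloll one by one yields ol oll ol oll oll ol oll ol oll oll ol oll oll ol oll ol oll oll ol oll oll; concatenated:

olollolollollolollolollollolollollolollolollollololloll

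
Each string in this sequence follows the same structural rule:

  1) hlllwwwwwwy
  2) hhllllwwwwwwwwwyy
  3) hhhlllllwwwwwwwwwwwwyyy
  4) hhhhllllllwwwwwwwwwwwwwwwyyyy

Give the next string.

The n-th term is n-1 h's then n+1 l's then 3n w's then n-1 y's, where the shown terms are n = 2, 3, 4, 5.
For the next term, n = 6, so the run lengths are 5, 7, 18, 5.

hhhhhlllllllwwwwwwwwwwwwwwwwwwyyyyy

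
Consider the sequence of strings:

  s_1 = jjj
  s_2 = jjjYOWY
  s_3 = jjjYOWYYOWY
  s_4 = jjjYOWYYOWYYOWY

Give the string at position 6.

The strings grow by a fixed suffix YOWY each time.
From jjjYOWYYOWYYOWY, 2 further steps: jjjYOWYYOWYYOWY → jjjYOWYYOWYYOWYYOWY → (answer).

jjjYOWYYOWYYOWYYOWYYOWY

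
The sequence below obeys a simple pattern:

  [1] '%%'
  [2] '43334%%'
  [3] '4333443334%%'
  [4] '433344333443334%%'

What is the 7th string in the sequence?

Each term is the previous one with 43334 prepended.
From 433344333443334%%, 3 further steps: 433344333443334%% → 43334433344333443334%% → 4333443334433344333443334%% → (answer).

433344333443334433344333443334%%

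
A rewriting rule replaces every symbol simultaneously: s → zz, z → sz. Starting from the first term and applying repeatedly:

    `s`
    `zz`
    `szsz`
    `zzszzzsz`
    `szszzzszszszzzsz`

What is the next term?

zzszzzszszszzzszzzszzzszszszzzsz

Applying the rule to each of the 16 symbols of szszzzszszszzzsz gives the pieces zz sz zz sz sz sz zz sz zz sz zz sz sz sz zz sz, which concatenate to the answer.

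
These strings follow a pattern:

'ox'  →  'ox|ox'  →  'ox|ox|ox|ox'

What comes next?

Every step duplicates the string with '|' between the halves.
One more doubling of ox|ox|ox|ox gives the answer.

ox|ox|ox|ox|ox|ox|ox|ox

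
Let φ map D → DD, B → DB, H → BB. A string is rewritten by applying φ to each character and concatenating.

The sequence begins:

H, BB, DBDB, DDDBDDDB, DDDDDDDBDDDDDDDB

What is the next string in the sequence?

DDDDDDDDDDDDDDDBDDDDDDDDDDDDDDDB

φ(DDDDDDDBDDDDDDDB) expands symbol-by-symbol to DD DD DD DD DD DD DD DB DD DD DD DD DD DD DD DB; joining the 16 pieces gives the next term.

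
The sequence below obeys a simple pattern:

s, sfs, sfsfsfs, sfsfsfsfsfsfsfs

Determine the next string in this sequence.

Each string is two copies of the previous one joined by 'f'.
Doubling sfsfsfsfsfsfsfs with 'f' between the halves:

sfsfsfsfsfsfsfsfsfsfsfsfsfsfsfs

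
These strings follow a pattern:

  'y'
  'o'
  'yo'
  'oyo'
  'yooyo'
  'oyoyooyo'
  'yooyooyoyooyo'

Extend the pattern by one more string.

oyoyooyoyooyooyoyooyo

Each term (from the third on) is the two preceding terms concatenated in order: term 3 = y·o = yo.
So term 8 is oyoyooyo·yooyooyoyooyo.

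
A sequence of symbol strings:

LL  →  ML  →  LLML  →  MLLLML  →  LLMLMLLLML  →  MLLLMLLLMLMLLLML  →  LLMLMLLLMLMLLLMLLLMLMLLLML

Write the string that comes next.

From term 3 onward, concatenate the second-to-last term with the last: LL·ML = LLML, ML·LLML = MLLLML, …
The next term joins MLLLMLLLMLMLLLML and LLMLMLLLMLMLLLMLLLMLMLLLML.

MLLLMLLLMLMLLLMLLLMLMLLLMLMLLLMLLLMLMLLLML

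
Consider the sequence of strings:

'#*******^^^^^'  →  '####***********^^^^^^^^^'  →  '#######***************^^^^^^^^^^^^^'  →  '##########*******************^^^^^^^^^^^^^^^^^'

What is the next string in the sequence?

Reading off run lengths: # runs 1, 4, 7, 10; * runs 7, 11, 15, 19; ^ runs 5, 9, 13, 17 — each is linear in n (n = 1, 2, …).
For the next term, n = 5, so the run lengths are 13, 23, 21.

#############***********************^^^^^^^^^^^^^^^^^^^^^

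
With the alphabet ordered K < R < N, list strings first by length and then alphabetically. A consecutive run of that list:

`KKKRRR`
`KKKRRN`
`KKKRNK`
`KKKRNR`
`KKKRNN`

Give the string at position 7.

Advancing 2 positions from KKKRNN through KKKRNN → KKKNKK reaches term 7.

KKKNKR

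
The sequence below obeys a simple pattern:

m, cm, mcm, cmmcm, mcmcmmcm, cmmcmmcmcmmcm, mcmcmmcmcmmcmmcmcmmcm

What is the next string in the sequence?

cmmcmmcmcmmcmmcmcmmcmcmmcmmcmcmmcm

Each term (from the third on) is the two preceding terms concatenated in order: term 3 = m·cm = mcm.
The next term joins cmmcmmcmcmmcm and mcmcmmcmcmmcmmcmcmmcm.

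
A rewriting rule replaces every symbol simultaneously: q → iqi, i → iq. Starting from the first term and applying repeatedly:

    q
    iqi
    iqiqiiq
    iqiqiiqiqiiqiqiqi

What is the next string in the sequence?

Rewriting the 17 symbols of iqiqiiqiqiiqiqiqi one by one yields iq iqi iq iqi iq iq iqi iq iqi iq iq iqi iq iqi iq iqi iq; concatenated:

iqiqiiqiqiiqiqiqiiqiqiiqiqiqiiqiqiiqiqiiq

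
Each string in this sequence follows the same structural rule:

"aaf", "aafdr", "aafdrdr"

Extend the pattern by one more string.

The strings grow by a fixed suffix dr each time.
One more step from aafdrdr gives the answer.

aafdrdrdr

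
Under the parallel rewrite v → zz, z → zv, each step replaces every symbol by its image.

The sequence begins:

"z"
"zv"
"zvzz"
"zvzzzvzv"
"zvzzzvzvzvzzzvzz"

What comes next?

φ(zvzzzvzvzvzzzvzz) expands symbol-by-symbol to zv zz zv zv zv zz zv zz zv zz zv zv zv zz zv zv; joining the 16 pieces gives the next term.

zvzzzvzvzvzzzvzzzvzzzvzvzvzzzvzv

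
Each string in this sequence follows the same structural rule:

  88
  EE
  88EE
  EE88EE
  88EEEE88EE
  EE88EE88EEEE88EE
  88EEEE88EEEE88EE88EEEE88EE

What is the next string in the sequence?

This is a Fibonacci-style word recurrence s(k) = s(k−2)·s(k−1): e.g. 88·EE = 88EE.
The next term joins EE88EE88EEEE88EE and 88EEEE88EEEE88EE88EEEE88EE.

EE88EE88EEEE88EE88EEEE88EEEE88EE88EEEE88EE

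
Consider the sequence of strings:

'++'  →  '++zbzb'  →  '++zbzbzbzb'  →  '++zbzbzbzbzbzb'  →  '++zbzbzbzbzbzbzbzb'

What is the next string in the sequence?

Every step adds zbzb to the end: s(k+1) = s(k)·zbzb.
Applying this once more to ++zbzbzbzbzbzbzbzb:

++zbzbzbzbzbzbzbzbzbzb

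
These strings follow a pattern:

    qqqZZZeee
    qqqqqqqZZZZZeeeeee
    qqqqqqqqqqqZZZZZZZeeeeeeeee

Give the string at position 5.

qqqqqqqqqqqqqqqqqqqZZZZZZZZZZZeeeeeeeeeeeeeee

The n-th term is 4n-1 q's then 2n+1 Z's then 3n e's (n = 1, 2, …).
For term 5, n = 5, so the run lengths are 19, 11, 15.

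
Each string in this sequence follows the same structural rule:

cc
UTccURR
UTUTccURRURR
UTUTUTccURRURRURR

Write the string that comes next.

Every step adds UT to the front and URR to the end of the previous string.
Applying this once more to UTUTUTccURRURRURR:

UTUTUTUTccURRURRURRURR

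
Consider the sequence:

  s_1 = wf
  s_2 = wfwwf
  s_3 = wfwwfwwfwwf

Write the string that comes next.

Every step duplicates the string with 'w' between the halves.
So the next term is two copies of wfwwfwwfwwf with 'w' between the halves.

wfwwfwwfwwfwwfwwfwwfwwf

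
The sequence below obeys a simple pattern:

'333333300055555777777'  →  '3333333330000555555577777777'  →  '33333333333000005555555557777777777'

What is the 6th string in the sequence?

33333333333333333000000005555555555555557777777777777777

Each string has the form 3^{2n+1} 0^{n} 5^{2n-1} 7^{2n}, where the shown terms are n = 3, 4, 5.
For term 6, n = 8, so the run lengths are 17, 8, 15, 16.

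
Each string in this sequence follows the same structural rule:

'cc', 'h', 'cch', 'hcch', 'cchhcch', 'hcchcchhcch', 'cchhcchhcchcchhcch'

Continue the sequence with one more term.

This is a Fibonacci-style word recurrence s(k) = s(k−2)·s(k−1): e.g. cc·h = cch.
So term 8 is hcchcchhcch·cchhcchhcchcchhcch.

hcchcchhcchcchhcchhcchcchhcch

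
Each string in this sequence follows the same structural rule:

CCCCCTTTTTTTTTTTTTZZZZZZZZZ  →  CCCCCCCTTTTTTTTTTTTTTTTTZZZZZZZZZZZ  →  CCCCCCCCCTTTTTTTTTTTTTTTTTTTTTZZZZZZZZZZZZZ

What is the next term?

Reading off run lengths: C runs 5, 7, 9; T runs 13, 17, 21; Z runs 9, 11, 13 — each is linear in n, where the shown terms are n = 3, 4, 5.
For the next term, n = 6, so the run lengths are 11, 25, 15.

CCCCCCCCCCCTTTTTTTTTTTTTTTTTTTTTTTTTZZZZZZZZZZZZZZZ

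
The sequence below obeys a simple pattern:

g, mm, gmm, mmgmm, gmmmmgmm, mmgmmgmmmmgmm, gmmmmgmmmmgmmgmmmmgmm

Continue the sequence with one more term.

This is a Fibonacci-style word recurrence s(k) = s(k−2)·s(k−1): e.g. g·mm = gmm.
So term 8 is mmgmmgmmmmgmm·gmmmmgmmmmgmmgmmmmgmm.

mmgmmgmmmmgmmgmmmmgmmmmgmmgmmmmgmm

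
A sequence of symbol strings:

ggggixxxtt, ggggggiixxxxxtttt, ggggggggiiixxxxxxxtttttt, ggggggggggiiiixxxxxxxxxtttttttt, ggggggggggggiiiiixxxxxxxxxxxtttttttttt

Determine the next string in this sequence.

ggggggggggggggiiiiiixxxxxxxxxxxxxtttttttttttt

Term n consists of 2n+2 g's, followed by n i's, followed by 2n+1 x's, followed by 2n t's (n = 1, 2, …).
For the next term, n = 6, so the run lengths are 14, 6, 13, 12.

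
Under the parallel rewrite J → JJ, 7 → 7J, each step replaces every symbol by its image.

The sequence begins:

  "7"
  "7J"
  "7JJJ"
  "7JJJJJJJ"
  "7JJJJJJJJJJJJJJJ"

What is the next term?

Applying the rule to each of the 16 symbols of 7JJJJJJJJJJJJJJJ gives the pieces 7J JJ JJ JJ JJ JJ JJ JJ JJ JJ JJ JJ JJ JJ JJ JJ, which concatenate to the answer.

7JJJJJJJJJJJJJJJJJJJJJJJJJJJJJJJ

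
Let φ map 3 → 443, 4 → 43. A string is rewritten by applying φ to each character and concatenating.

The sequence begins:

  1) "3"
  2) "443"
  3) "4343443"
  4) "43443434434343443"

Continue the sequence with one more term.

Applying the rule to each of the 17 symbols of 43443434434343443 gives the pieces 43 443 43 43 443 43 443 43 43 443 43 443 43 443 43 43 443, which concatenate to the answer.

43443434344343443434344343443434434343443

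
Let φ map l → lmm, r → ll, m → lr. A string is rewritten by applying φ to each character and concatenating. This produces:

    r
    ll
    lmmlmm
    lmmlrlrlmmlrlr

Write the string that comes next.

Rewriting the 14 symbols of lmmlrlrlmmlrlr one by one yields lmm lr lr lmm ll lmm ll lmm lr lr lmm ll lmm ll; concatenated:

lmmlrlrlmmlllmmlllmmlrlrlmmlllmmll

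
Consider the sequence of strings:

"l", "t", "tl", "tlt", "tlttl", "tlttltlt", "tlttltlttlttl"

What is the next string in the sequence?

Each term (from the third on) is the previous term followed by the one before it: term 3 = t·l = tl.
Continuing: tlttltlttlttl · tlttltlt gives term 8.

tlttltlttlttltlttltlt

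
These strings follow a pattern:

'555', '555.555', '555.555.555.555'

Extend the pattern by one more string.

555.555.555.555.555.555.555.555

s(k+1) = s(k)·.·s(k) — each term doubles the last with '.' between the halves.
So the next term is two copies of 555.555.555.555 with '.' between the halves.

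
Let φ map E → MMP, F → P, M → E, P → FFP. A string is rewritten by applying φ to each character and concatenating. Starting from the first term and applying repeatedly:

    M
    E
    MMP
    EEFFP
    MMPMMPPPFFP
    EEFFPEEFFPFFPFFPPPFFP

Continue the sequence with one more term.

Replace each of the 21 characters of EEFFPEEFFPFFPFFPPPFFP in place — MMP MMP P P FFP MMP MMP P P FFP P P FFP P P FFP FFP FFP P P FFP — and concatenate.

MMPMMPPPFFPMMPMMPPPFFPPPFFPPPFFPFFPFFPPPFFP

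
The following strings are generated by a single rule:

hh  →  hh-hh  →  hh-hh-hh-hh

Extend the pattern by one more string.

Every step duplicates the string with '-' between the halves.
One more doubling of hh-hh-hh-hh gives the answer.

hh-hh-hh-hh-hh-hh-hh-hh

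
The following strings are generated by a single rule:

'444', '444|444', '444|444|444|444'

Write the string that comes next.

Every step duplicates the string with '|' between the halves.
Doubling 444|444|444|444 with '|' between the halves:

444|444|444|444|444|444|444|444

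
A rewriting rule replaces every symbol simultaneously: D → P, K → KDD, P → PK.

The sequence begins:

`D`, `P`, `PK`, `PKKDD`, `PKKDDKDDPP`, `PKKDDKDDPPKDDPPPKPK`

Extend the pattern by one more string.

PKKDDKDDPPKDDPPPKPKKDDPPPKPKPKKDDPKKDD

φ(PKKDDKDDPPKDDPPPKPK) expands symbol-by-symbol to PK KDD KDD P P KDD P P PK PK KDD P P PK PK PK KDD PK KDD; joining the 19 pieces gives the next term.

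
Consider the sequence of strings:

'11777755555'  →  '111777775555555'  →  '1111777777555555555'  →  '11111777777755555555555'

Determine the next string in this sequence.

The n-th term is n-1 1's then n+1 7's then 2n-1 5's, where the shown terms are n = 3, 4, 5, 6.
For the next term, n = 7, so the run lengths are 6, 8, 13.

111111777777775555555555555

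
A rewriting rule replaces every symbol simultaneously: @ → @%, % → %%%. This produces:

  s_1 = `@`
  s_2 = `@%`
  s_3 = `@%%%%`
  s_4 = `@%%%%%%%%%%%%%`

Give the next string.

Applying the rule to each of the 14 symbols of @%%%%%%%%%%%%% gives the pieces @% %%% %%% %%% %%% %%% %%% %%% %%% %%% %%% %%% %%% %%%, which concatenate to the answer.

@%%%%%%%%%%%%%%%%%%%%%%%%%%%%%%%%%%%%%%%%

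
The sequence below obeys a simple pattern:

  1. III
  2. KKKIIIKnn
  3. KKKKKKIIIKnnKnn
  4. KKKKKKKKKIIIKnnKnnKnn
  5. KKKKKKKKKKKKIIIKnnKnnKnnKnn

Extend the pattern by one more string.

Every step adds KKK to the front and Knn to the end of the previous string.
One more step from KKKKKKKKKKKKIIIKnnKnnKnnKnn gives the answer.

KKKKKKKKKKKKKKKIIIKnnKnnKnnKnnKnn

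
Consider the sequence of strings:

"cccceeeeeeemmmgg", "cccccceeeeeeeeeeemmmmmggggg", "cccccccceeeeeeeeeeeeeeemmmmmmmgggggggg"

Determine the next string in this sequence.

The n-th term is 2n+2 c's then 4n+3 e's then 2n+1 m's then 3n-1 g's (n = 1, 2, …).
Setting n = 4 gives 10, 19, 9, 11 characters in each block.

cccccccccceeeeeeeeeeeeeeeeeeemmmmmmmmmggggggggggg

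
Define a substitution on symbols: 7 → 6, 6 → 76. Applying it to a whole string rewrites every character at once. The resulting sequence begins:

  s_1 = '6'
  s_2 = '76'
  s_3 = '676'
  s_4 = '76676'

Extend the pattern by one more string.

Apply φ to 76676 symbol by symbol: 7→6, 6→76, 6→76, 7→6, 6→76; joined: 6 76 76 6 76.

67676676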